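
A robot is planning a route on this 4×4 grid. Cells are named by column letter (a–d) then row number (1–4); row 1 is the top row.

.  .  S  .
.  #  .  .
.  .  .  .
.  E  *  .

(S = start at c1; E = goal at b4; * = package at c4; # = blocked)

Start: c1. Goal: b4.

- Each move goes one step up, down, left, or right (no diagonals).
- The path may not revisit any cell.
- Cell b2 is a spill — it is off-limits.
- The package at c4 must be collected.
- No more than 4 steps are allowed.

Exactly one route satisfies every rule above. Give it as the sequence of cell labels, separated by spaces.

The 4-move cap with required stops at c4 leaves no slack for detours.
Route from c1: down 3 to c4, left 1 to b4 — 4 moves in all.
Check: all required cells visited; 4 ≤ 4 moves.

c1 c2 c3 c4 b4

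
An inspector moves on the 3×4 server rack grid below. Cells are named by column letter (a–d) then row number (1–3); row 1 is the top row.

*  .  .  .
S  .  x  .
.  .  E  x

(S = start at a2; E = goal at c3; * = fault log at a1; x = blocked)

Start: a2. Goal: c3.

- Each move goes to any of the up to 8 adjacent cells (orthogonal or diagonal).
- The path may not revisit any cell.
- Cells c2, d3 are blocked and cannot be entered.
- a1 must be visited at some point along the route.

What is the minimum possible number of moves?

3

Any route passes through a1 somewhere between a2 and c3. Summing Chebyshev distances along the two legs (a2 → a1 → c3) gives a lower bound of 1 + 2 = 3 moves.
A route of 3 moves achieves this: a2 → a1 → b2 → c3.
Since 3 matches the lower bound, it is optimal.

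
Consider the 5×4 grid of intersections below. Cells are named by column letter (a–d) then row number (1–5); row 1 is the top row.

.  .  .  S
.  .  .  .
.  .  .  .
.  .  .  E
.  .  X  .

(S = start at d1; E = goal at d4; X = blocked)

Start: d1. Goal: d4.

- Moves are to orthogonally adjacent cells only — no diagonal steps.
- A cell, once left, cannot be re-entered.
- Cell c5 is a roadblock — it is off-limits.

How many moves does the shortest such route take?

3

The Manhattan distance from d1 to d4 is |1−4| + |4−4| = 3, so at least 3 moves are needed.
A route of 3 moves achieves this: d1 → d2 → d3 → d4.
Since 3 matches the lower bound, it is optimal.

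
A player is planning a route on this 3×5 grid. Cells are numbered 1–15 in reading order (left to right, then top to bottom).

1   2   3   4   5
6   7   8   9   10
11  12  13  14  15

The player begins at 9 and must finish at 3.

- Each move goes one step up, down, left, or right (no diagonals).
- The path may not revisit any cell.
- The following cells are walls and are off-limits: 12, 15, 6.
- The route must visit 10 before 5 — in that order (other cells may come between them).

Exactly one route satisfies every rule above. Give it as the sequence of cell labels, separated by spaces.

The waypoints must appear in the order 10, 5, with no cell reused.
Route from 9: right 1 to 10, up 1 to 5, left 2 to 3 — 4 moves in all.
Check: order respected (10 at step 1, 5 at step 2).

9 10 5 4 3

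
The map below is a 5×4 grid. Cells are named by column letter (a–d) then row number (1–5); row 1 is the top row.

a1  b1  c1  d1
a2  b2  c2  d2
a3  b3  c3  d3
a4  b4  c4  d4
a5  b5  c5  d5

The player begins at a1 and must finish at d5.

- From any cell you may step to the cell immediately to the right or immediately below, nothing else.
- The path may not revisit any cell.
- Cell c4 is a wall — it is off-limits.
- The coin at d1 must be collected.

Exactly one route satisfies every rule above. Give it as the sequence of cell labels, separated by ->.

a1 -> b1 -> c1 -> d1 -> d2 -> d3 -> d4 -> d5

Moves only go right or down, so the column and row indices never decrease.
Route from a1: right 3 to d1, down 4 to d5 — 7 moves in all.
Check: all required cells visited.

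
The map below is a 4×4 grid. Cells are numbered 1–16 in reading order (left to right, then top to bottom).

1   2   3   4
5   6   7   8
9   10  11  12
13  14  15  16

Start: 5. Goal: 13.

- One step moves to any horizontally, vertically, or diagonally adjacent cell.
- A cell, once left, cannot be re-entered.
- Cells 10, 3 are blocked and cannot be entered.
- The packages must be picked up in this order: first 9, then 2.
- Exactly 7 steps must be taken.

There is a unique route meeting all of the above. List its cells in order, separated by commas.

The waypoints must appear in the order 9, 2, with no cell reused.
Route from 5: down to 9, up-right to 6, up to 2, down-right to 7, down to 11, down-left to 14, left to 13 — 7 moves in all.
Check: order respected (9 at step 1, 2 at step 3); 7 moves as required.

5, 9, 6, 2, 7, 11, 14, 13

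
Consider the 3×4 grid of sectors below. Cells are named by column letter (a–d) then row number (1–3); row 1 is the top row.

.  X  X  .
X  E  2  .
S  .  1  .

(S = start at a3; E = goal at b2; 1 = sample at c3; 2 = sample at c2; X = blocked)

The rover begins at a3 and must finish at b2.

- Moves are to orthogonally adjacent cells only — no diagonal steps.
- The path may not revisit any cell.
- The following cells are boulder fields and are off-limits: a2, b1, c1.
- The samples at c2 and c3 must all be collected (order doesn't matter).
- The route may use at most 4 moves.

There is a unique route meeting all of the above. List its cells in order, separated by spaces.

Any route must reach c2 and c3 and still end at b2 within 4 moves, so the order of the required stops is forced.
Route from a3: 2× right (reaching c3), up to c2, left to b2 — 4 moves in all.
Check: all required cells visited; 4 ≤ 4 moves.

a3 b3 c3 c2 b2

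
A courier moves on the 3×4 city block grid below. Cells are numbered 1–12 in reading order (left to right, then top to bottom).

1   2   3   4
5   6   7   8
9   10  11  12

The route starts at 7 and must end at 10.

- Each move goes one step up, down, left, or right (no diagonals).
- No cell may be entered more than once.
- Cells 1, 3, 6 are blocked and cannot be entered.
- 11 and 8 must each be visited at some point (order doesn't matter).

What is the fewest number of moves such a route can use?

4

Any route passes through 11 and 8 in some order between 7 and 10. Summing Manhattan distances along each leg and taking the cheapest ordering (7 → 8 → 11 → 10) gives a lower bound of 1 + 2 + 1 = 4 moves.
A route of 4 moves achieves this: 7 → 8 → 12 → 11 → 10.
Since 4 matches the lower bound, it is optimal.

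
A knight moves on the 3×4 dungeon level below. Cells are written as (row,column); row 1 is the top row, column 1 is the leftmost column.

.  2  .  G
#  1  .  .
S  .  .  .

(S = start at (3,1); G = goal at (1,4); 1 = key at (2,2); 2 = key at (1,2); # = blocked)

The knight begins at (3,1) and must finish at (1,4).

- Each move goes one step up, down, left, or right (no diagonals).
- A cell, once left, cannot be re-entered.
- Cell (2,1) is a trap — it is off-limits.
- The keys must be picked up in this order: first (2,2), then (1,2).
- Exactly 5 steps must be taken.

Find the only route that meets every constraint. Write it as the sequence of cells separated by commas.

The waypoints must appear in the order (2,2), (1,2), with no cell reused.
Route from (3,1): right 1 to (3,2), up 2 to (1,2), right 2 to (1,4) — 5 moves in all.
Check: order respected (1 at step 2, 2 at step 3); 5 moves as required.

(3,1), (3,2), (2,2), (1,2), (1,3), (1,4)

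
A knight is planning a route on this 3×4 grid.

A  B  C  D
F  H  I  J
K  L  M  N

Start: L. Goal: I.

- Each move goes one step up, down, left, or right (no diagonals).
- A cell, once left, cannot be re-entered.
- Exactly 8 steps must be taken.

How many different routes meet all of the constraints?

Need simple routes of exactly 8 moves from L to I (Manhattan distance 2, so 3 moves are spent on a detour and 3 undoing it).
Enumerating: L H B C D J N M I | L H F A B C D J I | L K F A B C D J I | L K F H B C D J I | L M N J D C B H I.
That gives 5 routes.

5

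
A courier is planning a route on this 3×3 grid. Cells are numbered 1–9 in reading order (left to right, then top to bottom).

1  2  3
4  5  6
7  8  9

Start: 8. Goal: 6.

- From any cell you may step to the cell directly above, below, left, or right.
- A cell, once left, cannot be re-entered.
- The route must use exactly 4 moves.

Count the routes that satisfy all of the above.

Need simple routes of exactly 4 moves from 8 to 6 (Manhattan distance 2, so 1 moves are spent on a detour and 1 undoing it).
Enumerating: 8 5 2 3 6 | 8 7 4 5 6.
That gives 2 routes.

2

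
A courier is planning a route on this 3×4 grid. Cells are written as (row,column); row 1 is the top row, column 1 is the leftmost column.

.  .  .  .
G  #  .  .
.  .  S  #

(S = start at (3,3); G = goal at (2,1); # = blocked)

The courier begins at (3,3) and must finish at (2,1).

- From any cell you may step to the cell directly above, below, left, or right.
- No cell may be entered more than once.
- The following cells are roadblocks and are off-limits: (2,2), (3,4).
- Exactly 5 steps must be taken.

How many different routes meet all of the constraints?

1

Need simple routes of exactly 5 moves from (3,3) to (2,1) (Manhattan distance 3, so 1 moves are spent on a detour and 1 undoing it).
Enumerating: (3,3) (2,3) (1,3) (1,2) (1,1) (2,1).
That gives 1 route.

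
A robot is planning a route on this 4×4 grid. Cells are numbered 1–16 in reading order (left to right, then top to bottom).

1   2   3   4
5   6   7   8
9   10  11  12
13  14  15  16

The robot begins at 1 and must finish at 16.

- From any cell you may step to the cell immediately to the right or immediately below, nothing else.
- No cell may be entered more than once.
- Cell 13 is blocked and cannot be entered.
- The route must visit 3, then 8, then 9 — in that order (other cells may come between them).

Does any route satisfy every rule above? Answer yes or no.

9 lies to the left of 8, so going from 8 to 9 would need a leftward move — but moves only go right/down, so 8 cannot be visited before 9.

no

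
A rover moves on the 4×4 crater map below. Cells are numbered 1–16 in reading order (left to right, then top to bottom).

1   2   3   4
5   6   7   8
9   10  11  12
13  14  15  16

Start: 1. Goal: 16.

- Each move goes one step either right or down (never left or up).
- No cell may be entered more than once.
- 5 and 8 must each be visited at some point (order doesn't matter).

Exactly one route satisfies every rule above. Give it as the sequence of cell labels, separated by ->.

1 -> 5 -> 6 -> 7 -> 8 -> 12 -> 16

Moves only go right or down, so the column and row indices never decrease.
Route from 1: down to 5, 3× right (reaching 8), 2× down (reaching 16) — 6 moves in all.
Check: all required cells visited.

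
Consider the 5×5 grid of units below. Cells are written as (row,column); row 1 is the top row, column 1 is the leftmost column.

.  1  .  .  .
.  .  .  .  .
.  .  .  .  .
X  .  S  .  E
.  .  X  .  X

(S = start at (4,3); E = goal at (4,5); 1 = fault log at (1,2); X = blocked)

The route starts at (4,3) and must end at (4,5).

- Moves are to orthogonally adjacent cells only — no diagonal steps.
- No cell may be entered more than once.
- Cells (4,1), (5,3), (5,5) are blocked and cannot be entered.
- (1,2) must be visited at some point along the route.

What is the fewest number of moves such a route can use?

10

Any route passes through (1,2) somewhere between (4,3) and (4,5). Summing Manhattan distances along the two legs ((4,3) → (1,2) → (4,5)) gives a lower bound of 4 + 6 = 10 moves.
A route of 10 moves achieves this: (4,3) → (3,3) → (2,3) → (2,2) → (1,2) → (1,3) → (1,4) → (2,4) → (3,4) → (4,4) → (4,5).
Since 10 matches the lower bound, it is optimal.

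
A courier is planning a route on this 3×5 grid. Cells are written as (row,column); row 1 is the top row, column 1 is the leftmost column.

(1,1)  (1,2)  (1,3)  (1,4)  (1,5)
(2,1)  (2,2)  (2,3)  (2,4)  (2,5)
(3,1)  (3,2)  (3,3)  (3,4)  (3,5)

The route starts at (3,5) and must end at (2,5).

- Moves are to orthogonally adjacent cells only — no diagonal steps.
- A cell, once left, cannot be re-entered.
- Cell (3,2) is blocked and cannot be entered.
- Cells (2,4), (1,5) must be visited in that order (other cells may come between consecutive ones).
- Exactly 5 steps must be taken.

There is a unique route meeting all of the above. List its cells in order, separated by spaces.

The waypoints must appear in the order (2,4), (1,5), with no cell reused.
Route from (3,5): left 1 to (3,4), up 2 to (1,4), right 1 to (1,5), down 1 to (2,5) — 5 moves in all.
Check: order respected ((2,4) at step 2, (1,5) at step 4); 5 moves as required.

(3,5) (3,4) (2,4) (1,4) (1,5) (2,5)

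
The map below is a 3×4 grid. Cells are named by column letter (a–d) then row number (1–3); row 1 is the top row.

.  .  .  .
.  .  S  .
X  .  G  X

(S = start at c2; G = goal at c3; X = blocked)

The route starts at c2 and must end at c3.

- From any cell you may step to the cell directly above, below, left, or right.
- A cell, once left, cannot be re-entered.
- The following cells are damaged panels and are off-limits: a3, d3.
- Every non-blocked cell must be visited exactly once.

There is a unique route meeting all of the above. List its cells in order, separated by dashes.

Need to visit all 10 open cells exactly once, starting at c2 and ending at c3.
Cell a1 has only two open neighbours (a2 and b1), so the path must pass straight through it: one of those is the cell it's entered from and the other is where it exits.
Route from c2: right 1 to d2, up 1 to d1, left 3 to a1, down 1 to a2, right 1 to b2, down 1 to b3, right 1 to c3 — 9 moves in all.
Check: all 10 open cells covered.

c2 - d2 - d1 - c1 - b1 - a1 - a2 - b2 - b3 - c3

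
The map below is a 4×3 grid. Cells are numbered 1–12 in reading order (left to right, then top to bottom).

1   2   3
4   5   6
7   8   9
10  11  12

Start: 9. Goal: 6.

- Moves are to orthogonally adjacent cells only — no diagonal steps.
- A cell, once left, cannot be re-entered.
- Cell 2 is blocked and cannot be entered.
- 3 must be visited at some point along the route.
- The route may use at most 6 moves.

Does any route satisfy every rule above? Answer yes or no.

no

3 must be visited but has only one open neighbour (6), and it is neither the start nor the goal — the route would have to enter and leave through 6, re-entering it.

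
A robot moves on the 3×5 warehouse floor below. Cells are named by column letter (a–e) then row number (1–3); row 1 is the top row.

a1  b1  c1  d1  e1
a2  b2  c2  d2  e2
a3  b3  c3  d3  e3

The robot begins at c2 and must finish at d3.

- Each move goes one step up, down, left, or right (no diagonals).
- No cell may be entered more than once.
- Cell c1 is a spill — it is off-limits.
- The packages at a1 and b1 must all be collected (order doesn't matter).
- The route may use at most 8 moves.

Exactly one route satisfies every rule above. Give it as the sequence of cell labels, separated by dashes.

The 8-move cap with required stops at a1, b1 leaves no slack for detours.
Route from c2: left 1 to b2, up 1 to b1, left 1 to a1, down 2 to a3, right 3 to d3 — 8 moves in all.
Check: all required cells visited; 8 ≤ 8 moves.

c2 - b2 - b1 - a1 - a2 - a3 - b3 - c3 - d3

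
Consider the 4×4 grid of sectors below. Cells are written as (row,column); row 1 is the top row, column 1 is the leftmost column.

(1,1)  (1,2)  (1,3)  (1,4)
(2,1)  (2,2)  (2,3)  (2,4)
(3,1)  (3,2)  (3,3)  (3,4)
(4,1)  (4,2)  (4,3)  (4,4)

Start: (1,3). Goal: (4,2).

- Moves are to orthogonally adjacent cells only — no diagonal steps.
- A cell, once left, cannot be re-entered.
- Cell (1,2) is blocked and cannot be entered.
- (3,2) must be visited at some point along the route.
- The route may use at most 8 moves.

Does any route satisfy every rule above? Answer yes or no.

yes

One route that works: (1,3) → (2,3) → (3,3) → (3,2) → (4,2).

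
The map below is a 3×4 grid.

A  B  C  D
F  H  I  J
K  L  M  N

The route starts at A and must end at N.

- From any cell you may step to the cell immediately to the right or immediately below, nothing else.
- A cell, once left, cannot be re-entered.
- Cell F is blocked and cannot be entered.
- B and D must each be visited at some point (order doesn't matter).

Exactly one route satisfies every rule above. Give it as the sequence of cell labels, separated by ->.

A -> B -> C -> D -> J -> N

Moves only go right or down, so the column and row indices never decrease.
Route from A: right 3 to D, down 2 to N — 5 moves in all.
Check: all required cells visited.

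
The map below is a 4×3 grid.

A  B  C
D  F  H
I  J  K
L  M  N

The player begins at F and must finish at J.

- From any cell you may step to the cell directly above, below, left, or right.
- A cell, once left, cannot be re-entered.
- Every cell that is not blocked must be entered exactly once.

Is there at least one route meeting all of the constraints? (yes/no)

yes

One route that works: F → D → A → B → C → H → K → N → M → L → I → J.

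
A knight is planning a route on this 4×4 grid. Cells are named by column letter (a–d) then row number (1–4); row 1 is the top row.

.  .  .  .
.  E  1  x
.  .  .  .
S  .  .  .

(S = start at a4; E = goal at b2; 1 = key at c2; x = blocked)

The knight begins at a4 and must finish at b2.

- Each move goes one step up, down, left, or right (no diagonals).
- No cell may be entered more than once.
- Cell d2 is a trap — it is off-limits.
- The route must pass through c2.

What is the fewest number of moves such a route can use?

Any route passes through c2 somewhere between a4 and b2. Summing Manhattan distances along the two legs (a4 → c2 → b2) gives a lower bound of 4 + 1 = 5 moves.
A route of 5 moves achieves this: a4 → a3 → b3 → c3 → c2 → b2.
Since 5 matches the lower bound, it is optimal.

5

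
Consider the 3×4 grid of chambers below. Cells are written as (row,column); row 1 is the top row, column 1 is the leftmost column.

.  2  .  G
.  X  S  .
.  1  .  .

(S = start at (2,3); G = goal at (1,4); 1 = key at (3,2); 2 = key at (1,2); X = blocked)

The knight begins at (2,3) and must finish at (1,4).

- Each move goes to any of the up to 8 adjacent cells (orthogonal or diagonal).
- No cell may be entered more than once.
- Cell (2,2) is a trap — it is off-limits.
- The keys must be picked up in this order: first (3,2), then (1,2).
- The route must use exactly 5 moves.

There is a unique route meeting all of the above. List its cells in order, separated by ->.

(2,3) -> (3,2) -> (2,1) -> (1,2) -> (1,3) -> (1,4)

The waypoints must appear in the order (3,2), (1,2), with no cell reused.
Route from (2,3): down-left to (3,2), up-left to (2,1), up-right to (1,2), 2× right (reaching (1,4)) — 5 moves in all.
Check: order respected (1 at step 1, 2 at step 3); 5 moves as required.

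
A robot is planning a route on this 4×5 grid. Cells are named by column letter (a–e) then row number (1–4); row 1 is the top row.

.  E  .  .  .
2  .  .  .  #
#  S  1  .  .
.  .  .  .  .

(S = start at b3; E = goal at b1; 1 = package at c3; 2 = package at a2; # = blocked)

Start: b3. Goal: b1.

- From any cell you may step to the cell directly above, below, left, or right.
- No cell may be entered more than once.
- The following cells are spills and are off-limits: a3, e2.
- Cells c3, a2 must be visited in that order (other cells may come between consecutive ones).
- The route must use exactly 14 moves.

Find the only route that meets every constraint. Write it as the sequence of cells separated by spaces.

The waypoints must appear in the order c3, a2, with no cell reused.
Route from b3: right 1 to c3, down 1 to c4, right 2 to e4, up 1 to e3, left 1 to d3, up 2 to d1, left 1 to c1, down 1 to c2, left 2 to a2, up 1 to a1, right 1 to b1 — 14 moves in all.
Check: order respected (1 at step 1, 2 at step 12); 14 moves as required.

b3 c3 c4 d4 e4 e3 d3 d2 d1 c1 c2 b2 a2 a1 b1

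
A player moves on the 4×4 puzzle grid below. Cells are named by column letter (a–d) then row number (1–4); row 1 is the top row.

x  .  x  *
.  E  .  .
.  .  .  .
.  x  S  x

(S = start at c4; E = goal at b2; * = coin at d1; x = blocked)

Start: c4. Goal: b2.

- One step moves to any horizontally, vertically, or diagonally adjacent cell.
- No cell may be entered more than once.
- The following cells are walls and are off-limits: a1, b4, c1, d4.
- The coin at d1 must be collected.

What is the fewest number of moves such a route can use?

5

Any route passes through d1 somewhere between c4 and b2. Summing Chebyshev distances along the two legs (c4 → d1 → b2) gives a lower bound of 3 + 2 = 5 moves.
A route of 5 moves achieves this: c4 → c3 → d2 → d1 → c2 → b2.
Since 5 matches the lower bound, it is optimal.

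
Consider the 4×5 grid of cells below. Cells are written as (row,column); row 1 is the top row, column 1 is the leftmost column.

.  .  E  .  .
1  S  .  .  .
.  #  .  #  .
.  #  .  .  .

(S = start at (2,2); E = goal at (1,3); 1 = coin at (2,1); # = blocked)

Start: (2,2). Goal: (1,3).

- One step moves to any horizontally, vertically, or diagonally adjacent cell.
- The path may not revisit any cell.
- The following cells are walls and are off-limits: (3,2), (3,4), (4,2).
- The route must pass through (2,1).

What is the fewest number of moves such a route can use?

3

Any route passes through (2,1) somewhere between (2,2) and (1,3). Summing Chebyshev distances along the two legs ((2,2) → (2,1) → (1,3)) gives a lower bound of 1 + 2 = 3 moves.
A route of 3 moves achieves this: (2,2) → (2,1) → (1,2) → (1,3).
Since 3 matches the lower bound, it is optimal.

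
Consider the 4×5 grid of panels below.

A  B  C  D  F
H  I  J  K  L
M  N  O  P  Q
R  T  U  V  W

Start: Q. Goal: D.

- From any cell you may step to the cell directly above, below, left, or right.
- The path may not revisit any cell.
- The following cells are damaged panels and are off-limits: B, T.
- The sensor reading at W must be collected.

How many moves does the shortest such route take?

Any route passes through W somewhere between Q and D. Summing Manhattan distances along the two legs (Q → W → D) gives a lower bound of 1 + 4 = 5 moves.
A route of 5 moves achieves this: Q → W → V → P → K → D.
Since 5 matches the lower bound, it is optimal.

5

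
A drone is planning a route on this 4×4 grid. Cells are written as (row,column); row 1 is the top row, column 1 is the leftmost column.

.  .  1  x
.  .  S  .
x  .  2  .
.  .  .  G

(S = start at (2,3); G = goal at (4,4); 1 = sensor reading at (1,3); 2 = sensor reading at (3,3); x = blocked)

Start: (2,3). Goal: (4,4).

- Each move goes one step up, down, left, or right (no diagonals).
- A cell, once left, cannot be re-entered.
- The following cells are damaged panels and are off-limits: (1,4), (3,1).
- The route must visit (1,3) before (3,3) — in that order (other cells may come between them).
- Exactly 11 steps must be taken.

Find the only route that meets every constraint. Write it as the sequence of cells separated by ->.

The waypoints must appear in the order (1,3), (3,3), with no cell reused.
Route from (2,3): up 1 to (1,3), left 2 to (1,1), down 1 to (2,1), right 1 to (2,2), down 2 to (4,2), right 1 to (4,3), up 1 to (3,3), right 1 to (3,4), down 1 to (4,4) — 11 moves in all.
Check: order respected (1 at step 1, 2 at step 9); 11 moves as required.

(2,3) -> (1,3) -> (1,2) -> (1,1) -> (2,1) -> (2,2) -> (3,2) -> (4,2) -> (4,3) -> (3,3) -> (3,4) -> (4,4)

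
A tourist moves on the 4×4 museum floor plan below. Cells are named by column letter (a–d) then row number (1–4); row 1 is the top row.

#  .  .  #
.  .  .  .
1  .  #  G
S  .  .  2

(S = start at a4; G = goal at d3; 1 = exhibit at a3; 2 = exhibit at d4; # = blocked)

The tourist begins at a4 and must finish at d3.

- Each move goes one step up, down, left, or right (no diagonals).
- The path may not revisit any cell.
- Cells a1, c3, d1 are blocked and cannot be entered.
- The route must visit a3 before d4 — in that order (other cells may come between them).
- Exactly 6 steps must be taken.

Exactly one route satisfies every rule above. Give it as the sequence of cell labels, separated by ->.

a4 -> a3 -> b3 -> b4 -> c4 -> d4 -> d3

The waypoints must appear in the order a3, d4, with no cell reused.
Route from a4: up to a3, right to b3, down to b4, 2× right (reaching d4), up to d3 — 6 moves in all.
Check: order respected (1 at step 1, 2 at step 5); 6 moves as required.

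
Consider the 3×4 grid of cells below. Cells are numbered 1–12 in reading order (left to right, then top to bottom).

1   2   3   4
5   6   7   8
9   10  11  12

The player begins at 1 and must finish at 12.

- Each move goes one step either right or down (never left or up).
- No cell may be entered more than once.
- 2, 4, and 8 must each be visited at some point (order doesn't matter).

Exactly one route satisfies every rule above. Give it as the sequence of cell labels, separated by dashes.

1 - 2 - 3 - 4 - 8 - 12

Moves only go right or down, so the column and row indices never decrease.
Route from 1: 3× right (reaching 4), 2× down (reaching 12) — 5 moves in all.
Check: all required cells visited.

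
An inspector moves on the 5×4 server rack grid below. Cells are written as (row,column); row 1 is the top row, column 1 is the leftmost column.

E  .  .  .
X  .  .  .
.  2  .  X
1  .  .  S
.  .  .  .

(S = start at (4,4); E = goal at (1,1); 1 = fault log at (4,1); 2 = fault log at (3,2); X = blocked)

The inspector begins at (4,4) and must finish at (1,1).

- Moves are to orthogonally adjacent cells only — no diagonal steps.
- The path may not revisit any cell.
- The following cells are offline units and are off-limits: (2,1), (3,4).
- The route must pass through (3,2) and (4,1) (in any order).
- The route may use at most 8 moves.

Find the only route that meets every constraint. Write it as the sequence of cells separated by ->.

(4,4) -> (4,3) -> (4,2) -> (4,1) -> (3,1) -> (3,2) -> (2,2) -> (1,2) -> (1,1)

Any route must reach (3,2) and (4,1) and still end at (1,1) within 8 moves, so the order of the required stops is forced.
Route from (4,4): 3× left (reaching (4,1)), up to (3,1), right to (3,2), 2× up (reaching (1,2)), left to (1,1) — 8 moves in all.
Check: all required cells visited; 8 ≤ 8 moves.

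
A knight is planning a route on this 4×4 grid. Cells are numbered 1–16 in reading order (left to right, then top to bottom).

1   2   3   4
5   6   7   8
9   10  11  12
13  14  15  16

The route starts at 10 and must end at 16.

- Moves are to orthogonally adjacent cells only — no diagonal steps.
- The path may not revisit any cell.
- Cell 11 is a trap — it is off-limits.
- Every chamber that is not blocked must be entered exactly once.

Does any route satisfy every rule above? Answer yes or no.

Colour the cells like a checkerboard: each orthogonal step flips colour, so a Hamiltonian route alternates colours. Here there are 7 cells of one colour and 8 of the other, with start on the opposite colour to the goal — the counts and endpoints can't be arranged into an alternating sequence of length 15, so no Hamiltonian route exists.

no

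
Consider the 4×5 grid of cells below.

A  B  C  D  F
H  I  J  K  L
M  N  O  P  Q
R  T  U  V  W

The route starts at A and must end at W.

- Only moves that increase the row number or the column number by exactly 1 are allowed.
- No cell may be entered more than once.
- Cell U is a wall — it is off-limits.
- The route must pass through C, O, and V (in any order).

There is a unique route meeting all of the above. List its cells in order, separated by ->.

Moves only go right or down, so the column and row indices never decrease.
Route from A: 2× right (reaching C), 2× down (reaching O), right to P, down to V, right to W — 7 moves in all.
Check: all required cells visited.

A -> B -> C -> J -> O -> P -> V -> W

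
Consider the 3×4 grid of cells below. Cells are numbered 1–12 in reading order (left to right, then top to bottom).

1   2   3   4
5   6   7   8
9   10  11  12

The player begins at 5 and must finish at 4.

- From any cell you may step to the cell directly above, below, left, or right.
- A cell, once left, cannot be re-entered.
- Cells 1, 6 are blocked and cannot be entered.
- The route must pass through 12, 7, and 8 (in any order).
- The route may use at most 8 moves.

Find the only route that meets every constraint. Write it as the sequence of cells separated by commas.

Any route must reach 12, 7, and 8 and still end at 4 within 8 moves, so the order of the required stops is forced.
Route from 5: down 1 to 9, right 3 to 12, up 1 to 8, left 1 to 7, up 1 to 3, right 1 to 4 — 8 moves in all.
Check: all required cells visited; 8 ≤ 8 moves.

5, 9, 10, 11, 12, 8, 7, 3, 4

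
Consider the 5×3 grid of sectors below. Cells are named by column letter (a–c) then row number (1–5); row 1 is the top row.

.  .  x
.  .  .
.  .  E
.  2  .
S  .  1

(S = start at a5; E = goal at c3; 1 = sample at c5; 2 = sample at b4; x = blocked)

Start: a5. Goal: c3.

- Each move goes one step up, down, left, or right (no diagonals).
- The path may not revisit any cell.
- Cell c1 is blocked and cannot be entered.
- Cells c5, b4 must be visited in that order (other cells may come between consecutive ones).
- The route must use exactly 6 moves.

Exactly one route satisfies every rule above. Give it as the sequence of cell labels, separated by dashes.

a5 - b5 - c5 - c4 - b4 - b3 - c3

The waypoints must appear in the order c5, b4, with no cell reused.
Route from a5: right 2 to c5, up 1 to c4, left 1 to b4, up 1 to b3, right 1 to c3 — 6 moves in all.
Check: order respected (1 at step 2, 2 at step 4); 6 moves as required.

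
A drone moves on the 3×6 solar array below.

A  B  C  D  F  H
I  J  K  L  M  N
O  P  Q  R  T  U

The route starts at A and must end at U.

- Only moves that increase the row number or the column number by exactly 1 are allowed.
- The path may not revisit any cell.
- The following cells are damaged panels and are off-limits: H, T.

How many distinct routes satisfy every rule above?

A right/down-only route from A to U makes exactly 2 down-moves and 5 right-moves in some order.
With no other constraints that would be C(7,2) = 21 routes.
Subtract routes through each blocked cell (inclusion–exclusion for overlaps): − through H: 1 − through T: 15 → 5.
That gives 5 routes.

5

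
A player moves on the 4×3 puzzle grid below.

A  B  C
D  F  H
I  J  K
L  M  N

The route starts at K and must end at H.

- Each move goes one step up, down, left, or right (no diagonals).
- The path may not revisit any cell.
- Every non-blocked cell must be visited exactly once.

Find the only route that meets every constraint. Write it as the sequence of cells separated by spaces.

K N M L I J F D A B C H

Need to visit all 12 open cells exactly once, starting at K and ending at H.
Cell N has only two open neighbours (K and M), so the path must pass straight through it: one of those is the cell it's entered from and the other is where it exits.
Route from K: down to N, 2× left (reaching L), up to I, right to J, up to F, left to D, up to A, 2× right (reaching C), down to H — 11 moves in all.
Check: all 12 open cells covered.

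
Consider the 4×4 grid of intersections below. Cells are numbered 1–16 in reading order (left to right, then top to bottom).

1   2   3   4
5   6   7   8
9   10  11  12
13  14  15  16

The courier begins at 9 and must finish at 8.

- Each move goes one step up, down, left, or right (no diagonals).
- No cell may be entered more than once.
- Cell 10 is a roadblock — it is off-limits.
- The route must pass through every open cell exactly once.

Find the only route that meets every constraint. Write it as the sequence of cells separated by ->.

9 -> 13 -> 14 -> 15 -> 16 -> 12 -> 11 -> 7 -> 6 -> 5 -> 1 -> 2 -> 3 -> 4 -> 8

Need to visit all 15 open cells exactly once, starting at 9 and ending at 8.
Cell 16 has only two open neighbours (12 and 15), so the path must pass straight through it: one of those is the cell it's entered from and the other is where it exits.
Route from 9: down to 13, 3× right (reaching 16), up to 12, left to 11, up to 7, 2× left (reaching 5), up to 1, 3× right (reaching 4), down to 8 — 14 moves in all.
Check: all 15 open cells covered.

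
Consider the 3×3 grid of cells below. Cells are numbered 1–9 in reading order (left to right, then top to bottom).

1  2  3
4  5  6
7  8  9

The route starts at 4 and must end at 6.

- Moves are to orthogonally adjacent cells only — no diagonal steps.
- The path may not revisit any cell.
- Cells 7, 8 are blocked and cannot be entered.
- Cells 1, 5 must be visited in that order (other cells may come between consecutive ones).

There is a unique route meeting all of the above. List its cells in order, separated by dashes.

4 - 1 - 2 - 5 - 6

The waypoints must appear in the order 1, 5, with no cell reused.
Route from 4: up 1 to 1, right 1 to 2, down 1 to 5, right 1 to 6 — 4 moves in all.
Check: order respected (1 at step 1, 5 at step 3).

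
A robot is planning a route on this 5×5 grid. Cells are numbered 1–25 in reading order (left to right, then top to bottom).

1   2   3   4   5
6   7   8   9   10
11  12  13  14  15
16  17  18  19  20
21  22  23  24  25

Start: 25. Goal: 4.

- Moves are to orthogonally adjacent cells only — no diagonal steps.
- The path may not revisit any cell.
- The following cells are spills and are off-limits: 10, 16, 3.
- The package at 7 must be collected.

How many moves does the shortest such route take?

Any route passes through 7 somewhere between 25 and 4. Summing Manhattan distances along the two legs (25 → 7 → 4) gives a lower bound of 6 + 3 = 9 moves.
A route of 9 moves achieves this: 25 → 20 → 15 → 14 → 13 → 12 → 7 → 8 → 9 → 4.
Since 9 matches the lower bound, it is optimal.

9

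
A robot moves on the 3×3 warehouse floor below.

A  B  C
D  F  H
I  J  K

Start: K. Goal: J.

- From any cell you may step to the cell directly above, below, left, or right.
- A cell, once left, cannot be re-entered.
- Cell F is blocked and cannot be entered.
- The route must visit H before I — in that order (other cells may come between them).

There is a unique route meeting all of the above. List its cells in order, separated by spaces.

K H C B A D I J

The waypoints must appear in the order H, I, with no cell reused.
Route from K: 2× up (reaching C), 2× left (reaching A), 2× down (reaching I), right to J — 7 moves in all.
Check: order respected (H at step 1, I at step 6).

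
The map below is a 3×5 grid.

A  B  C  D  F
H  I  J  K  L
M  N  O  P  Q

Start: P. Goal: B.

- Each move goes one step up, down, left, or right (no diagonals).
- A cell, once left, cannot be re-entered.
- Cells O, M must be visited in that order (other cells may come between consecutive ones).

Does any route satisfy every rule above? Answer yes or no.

One route that works: P → O → N → M → H → A → B.

yes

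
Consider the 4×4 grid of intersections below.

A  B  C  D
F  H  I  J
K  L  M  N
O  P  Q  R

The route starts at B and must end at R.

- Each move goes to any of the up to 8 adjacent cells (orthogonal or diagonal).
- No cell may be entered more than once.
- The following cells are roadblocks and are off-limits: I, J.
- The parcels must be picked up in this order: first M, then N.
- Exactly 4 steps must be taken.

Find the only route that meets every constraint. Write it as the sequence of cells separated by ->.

The waypoints must appear in the order M, N, with no cell reused.
Route from B: down to H, down-right to M, right to N, down to R — 4 moves in all.
Check: order respected (M at step 2, N at step 3); 4 moves as required.

B -> H -> M -> N -> R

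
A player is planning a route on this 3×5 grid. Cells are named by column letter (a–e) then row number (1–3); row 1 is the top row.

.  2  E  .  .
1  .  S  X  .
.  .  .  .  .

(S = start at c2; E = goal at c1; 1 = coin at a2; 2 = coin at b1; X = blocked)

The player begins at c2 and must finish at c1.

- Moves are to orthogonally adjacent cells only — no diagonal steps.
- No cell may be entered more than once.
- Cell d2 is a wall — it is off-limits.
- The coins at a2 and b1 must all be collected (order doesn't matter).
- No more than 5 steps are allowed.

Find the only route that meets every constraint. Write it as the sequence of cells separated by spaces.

c2 b2 a2 a1 b1 c1

The 5-move cap with required stops at a2, b1 leaves no slack for detours.
Route from c2: left 2 to a2, up 1 to a1, right 2 to c1 — 5 moves in all.
Check: all required cells visited; 5 ≤ 5 moves.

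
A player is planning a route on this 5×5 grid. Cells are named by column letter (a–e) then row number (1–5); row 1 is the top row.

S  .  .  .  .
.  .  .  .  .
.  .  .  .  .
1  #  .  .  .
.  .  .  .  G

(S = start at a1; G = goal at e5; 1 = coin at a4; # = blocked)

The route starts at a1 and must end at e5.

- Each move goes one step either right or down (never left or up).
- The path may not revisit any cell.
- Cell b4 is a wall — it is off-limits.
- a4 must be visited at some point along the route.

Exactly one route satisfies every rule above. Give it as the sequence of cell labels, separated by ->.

a1 -> a2 -> a3 -> a4 -> a5 -> b5 -> c5 -> d5 -> e5

Moves only go right or down, so the column and row indices never decrease.
Route from a1: 4× down (reaching a5), 4× right (reaching e5) — 8 moves in all.
Check: all required cells visited.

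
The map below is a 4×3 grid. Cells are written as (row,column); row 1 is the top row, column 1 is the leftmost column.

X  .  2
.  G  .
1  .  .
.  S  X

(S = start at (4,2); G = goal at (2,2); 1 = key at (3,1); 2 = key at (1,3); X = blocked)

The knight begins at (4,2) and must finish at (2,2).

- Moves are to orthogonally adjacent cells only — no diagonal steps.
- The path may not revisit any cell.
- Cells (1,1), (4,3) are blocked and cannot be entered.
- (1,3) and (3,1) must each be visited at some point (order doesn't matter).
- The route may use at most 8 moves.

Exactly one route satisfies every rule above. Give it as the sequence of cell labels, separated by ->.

The 8-move cap with required stops at (1,3), (3,1) leaves no slack for detours.
Route from (4,2): left to (4,1), up to (3,1), 2× right (reaching (3,3)), 2× up (reaching (1,3)), left to (1,2), down to (2,2) — 8 moves in all.
Check: all required cells visited; 8 ≤ 8 moves.

(4,2) -> (4,1) -> (3,1) -> (3,2) -> (3,3) -> (2,3) -> (1,3) -> (1,2) -> (2,2)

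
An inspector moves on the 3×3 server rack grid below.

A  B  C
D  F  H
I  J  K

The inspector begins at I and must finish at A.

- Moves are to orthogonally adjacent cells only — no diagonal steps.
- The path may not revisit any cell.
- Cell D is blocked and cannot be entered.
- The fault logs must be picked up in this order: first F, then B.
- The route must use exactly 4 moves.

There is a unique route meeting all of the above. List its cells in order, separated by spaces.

I J F B A

The waypoints must appear in the order F, B, with no cell reused.
Route from I: right 1 to J, up 2 to B, left 1 to A — 4 moves in all.
Check: order respected (F at step 2, B at step 3); 4 moves as required.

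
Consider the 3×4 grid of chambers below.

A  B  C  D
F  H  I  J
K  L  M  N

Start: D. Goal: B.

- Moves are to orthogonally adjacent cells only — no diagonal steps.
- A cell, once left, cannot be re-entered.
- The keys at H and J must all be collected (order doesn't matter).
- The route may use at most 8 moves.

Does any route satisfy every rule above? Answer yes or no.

One route that works: D → J → I → H → B.

yes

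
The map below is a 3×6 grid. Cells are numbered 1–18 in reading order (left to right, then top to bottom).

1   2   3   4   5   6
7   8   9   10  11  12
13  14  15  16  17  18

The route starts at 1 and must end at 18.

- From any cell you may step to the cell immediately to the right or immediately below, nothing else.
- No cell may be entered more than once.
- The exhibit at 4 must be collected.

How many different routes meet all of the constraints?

6

A right/down-only route from 1 to 18 makes exactly 2 down-moves and 5 right-moves in some order.
With no other constraints that would be C(7,2) = 21 routes.
Split at 4 and multiply the segment counts: 1→4: 1; 4→18: 6; product = 6.
That gives 6 routes.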